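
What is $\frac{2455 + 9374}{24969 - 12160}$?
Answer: $\frac{11829}{12809} \approx 0.92349$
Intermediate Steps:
$\frac{2455 + 9374}{24969 - 12160} = \frac{11829}{12809}$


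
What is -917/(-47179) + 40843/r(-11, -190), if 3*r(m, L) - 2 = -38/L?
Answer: 2627635322/47179 ≈ 55695.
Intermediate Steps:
r(m, L) = ⅔ - 38/(3*L) (r(m, L) = ⅔ + (-38/L)/3 = ⅔ - 38/(3*L))
-917/(-47179) + 40843/r(-11, -190) = -917/(-47179) + 40843/(((⅔)*(-19 - 190)/(-190))) = -917*(-1/47179) + 40843/(((⅔)*(-1/190)*(-209))) = 917/47179 + 40843/(11/15) = 917/47179 + 40843*(15/11) = 917/47179 + 55695 = 2627635322/47179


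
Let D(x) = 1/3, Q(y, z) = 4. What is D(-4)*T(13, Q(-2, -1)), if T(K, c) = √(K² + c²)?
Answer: √185/3 ≈ 4.5338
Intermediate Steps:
D(x) = ⅓
D(-4)*T(13, Q(-2, -1)) = √(13² + 4²)/3 = √(169 + 16)/3 = √185/3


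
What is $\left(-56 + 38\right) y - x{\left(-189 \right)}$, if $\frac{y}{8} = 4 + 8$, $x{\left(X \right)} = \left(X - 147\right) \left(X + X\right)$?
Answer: $-128736$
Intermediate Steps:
$x{\left(X \right)} = 2 X \left(-147 + X\right)$ ($x{\left(X \right)} = \left(-147 + X\right) 2 X = 2 X \left(-147 + X\right)$)
$y = 96$ ($y = 8 \left(4 + 8\right) = 8 \cdot 12 = 96$)
$\left(-56 + 38\right) y - x{\left(-189 \right)} = \left(-56 + 38\right) 96 - 2 \left(-189\right) \left(-147 - 189\right) = \left(-18\right) 96 - 2 \left(-189\right) \left(-336\right) = -1728 - 127008 = -128736$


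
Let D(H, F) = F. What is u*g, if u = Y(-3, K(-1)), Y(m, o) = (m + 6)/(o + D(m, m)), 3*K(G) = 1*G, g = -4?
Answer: 18/5 ≈ 3.6000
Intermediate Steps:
K(G) = G/3 (K(G) = (1*G)/3 = G/3)
Y(m, o) = (6 + m)/(m + o) (Y(m, o) = (m + 6)/(o + m) = (6 + m)/(m + o))
u = -9/10 (u = (6 - 3)/(-3 + (⅓)*(-1)) = 3/(-3 - ⅓) = 3/(-10/3) = -3/10*3 = -9/10 ≈ -0.90000)
u*g = -9/10*(-4) = 18/5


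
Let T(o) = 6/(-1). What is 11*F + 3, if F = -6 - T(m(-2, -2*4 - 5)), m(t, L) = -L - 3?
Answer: 3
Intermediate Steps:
m(t, L) = -3 - L
T(o) = -6 (T(o) = 6*(-1) = -6)
F = 0 (F = -6 - 1*(-6) = -6 + 6 = 0)
11*F + 3 = 11*0 + 3 = 0 + 3 = 3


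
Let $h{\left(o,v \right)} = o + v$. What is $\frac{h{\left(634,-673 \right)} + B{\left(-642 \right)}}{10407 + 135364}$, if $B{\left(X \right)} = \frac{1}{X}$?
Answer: $- \frac{25039}{93584982} \approx -0.00026755$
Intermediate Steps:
$\frac{h{\left(634,-673 \right)} + B{\left(-642 \right)}}{10407 + 135364} = \frac{\left(634 - 673\right) + \frac{1}{-642}}{10407 + 135364} = \frac{-39 - \frac{1}{642}}{145771} = \left(- \frac{25039}{642}\right) \frac{1}{145771} = - \frac{25039}{93584982}$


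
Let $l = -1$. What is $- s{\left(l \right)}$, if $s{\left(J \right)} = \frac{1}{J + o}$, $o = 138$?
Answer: $- \frac{1}{137} \approx -0.0072993$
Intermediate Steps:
$s{\left(J \right)} = \frac{1}{138 + J}$ ($s{\left(J \right)} = \frac{1}{J + 138} = \frac{1}{138 + J}$)
$- s{\left(l \right)} = - \frac{1}{138 - 1} = - \frac{1}{137}$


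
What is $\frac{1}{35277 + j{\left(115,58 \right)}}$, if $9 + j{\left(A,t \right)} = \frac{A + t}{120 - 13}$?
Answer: $\frac{107}{3773849} \approx 2.8353 \cdot 10^{-5}$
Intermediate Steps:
$j{\left(A,t \right)} = -9 + \frac{A}{107} + \frac{t}{107}$ ($j{\left(A,t \right)} = -9 + \frac{A + t}{120 - 13} = -9 + \frac{A + t}{107} = -9 + \left(A + t\right) \frac{1}{107} = -9 + \left(\frac{A}{107} + \frac{t}{107}\right) = -9 + \frac{A}{107} + \frac{t}{107}$)
$\frac{1}{35277 + j{\left(115,58 \right)}} = \frac{1}{35277 + \left(-9 + \frac{1}{107} \cdot 115 + \frac{1}{107} \cdot 58\right)} = \frac{1}{35277 + \left(-9 + \frac{115}{107} + \frac{58}{107}\right)} = \frac{1}{35277 - \frac{790}{107}} = \frac{1}{\frac{3773849}{107}} = \frac{107}{3773849}$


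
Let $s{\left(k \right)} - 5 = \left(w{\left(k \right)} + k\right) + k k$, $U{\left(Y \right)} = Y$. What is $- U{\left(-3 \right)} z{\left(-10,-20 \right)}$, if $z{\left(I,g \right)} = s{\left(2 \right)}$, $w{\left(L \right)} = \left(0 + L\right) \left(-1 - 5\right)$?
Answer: $-3$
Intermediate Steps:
$w{\left(L \right)} = - 6 L$ ($w{\left(L \right)} = L \left(-6\right) = - 6 L$)
$s{\left(k \right)} = 5 + k^{2} - 5 k$ ($s{\left(k \right)} = 5 + \left(\left(- 6 k + k\right) + k k\right) = 5 + \left(- 5 k + k^{2}\right) = 5 + \left(k^{2} - 5 k\right) = 5 + k^{2} - 5 k$)
$z{\left(I,g \right)} = -1$ ($z{\left(I,g \right)} = 5 + 2^{2} - 10 = 5 + 4 - 10 = -1$)
$- U{\left(-3 \right)} z{\left(-10,-20 \right)} = - \left(-3\right) \left(-1\right) = \left(-1\right) 3 = -3$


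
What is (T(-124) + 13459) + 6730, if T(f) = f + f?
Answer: 19941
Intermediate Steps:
T(f) = 2*f
(T(-124) + 13459) + 6730 = (2*(-124) + 13459) + 6730 = (-248 + 13459) + 6730 = 13211 + 6730 = 19941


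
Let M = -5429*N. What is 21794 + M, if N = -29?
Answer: 179235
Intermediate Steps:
M = 157441 (M = -5429*(-29) = 157441)
21794 + M = 21794 + 157441 = 179235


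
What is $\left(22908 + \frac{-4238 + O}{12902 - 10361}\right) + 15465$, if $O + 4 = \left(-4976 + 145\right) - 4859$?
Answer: $\frac{32497287}{847} \approx 38368.0$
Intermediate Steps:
$O = -9694$ ($O = -4 + \left(\left(-4976 + 145\right) - 4859\right) = -4 - 9690 = -9694$)
$\left(22908 + \frac{-4238 + O}{12902 - 10361}\right) + 15465 = \left(22908 + \frac{-4238 - 9694}{12902 - 10361}\right) + 15465 = \left(22908 - \frac{13932}{2541}\right) + 15465 = \left(22908 - \frac{4644}{847}\right) + 15465 = \frac{19398432}{847} + 15465 = \frac{32497287}{847}$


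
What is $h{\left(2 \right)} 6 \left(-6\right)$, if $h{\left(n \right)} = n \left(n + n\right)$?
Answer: $-288$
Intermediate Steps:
$h{\left(n \right)} = 2 n^{2}$ ($h{\left(n \right)} = n 2 n = 2 n^{2}$)
$h{\left(2 \right)} 6 \left(-6\right) = 2 \cdot 2^{2} \cdot 6 \left(-6\right) = 2 \cdot 4 \cdot 6 \left(-6\right) = 8 \cdot 6 \left(-6\right) = 48 \left(-6\right) = -288$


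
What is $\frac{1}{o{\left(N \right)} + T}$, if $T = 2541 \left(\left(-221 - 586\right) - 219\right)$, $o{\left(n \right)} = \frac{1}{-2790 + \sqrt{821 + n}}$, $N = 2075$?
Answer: $- \frac{20286112390254}{52887233892083648905} + \frac{4 \sqrt{181}}{52887233892083648905} \approx -3.8357 \cdot 10^{-7}$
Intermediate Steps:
$T = -2607066$ ($T = 2541 \left(-807 - 219\right) = 2541 \left(-1026\right) = -2607066$)
$\frac{1}{o{\left(N \right)} + T} = \frac{1}{\frac{1}{-2790 + \sqrt{821 + 2075}} - 2607066} = \frac{1}{\frac{1}{-2790 + \sqrt{2896}} - 2607066} = \frac{1}{\frac{1}{-2790 + 4 \sqrt{181}} - 2607066} = \frac{1}{-2607066 + \frac{1}{-2790 + 4 \sqrt{181}}}$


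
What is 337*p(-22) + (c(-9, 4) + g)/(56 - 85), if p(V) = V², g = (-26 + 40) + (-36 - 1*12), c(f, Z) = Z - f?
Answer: 4730153/29 ≈ 1.6311e+5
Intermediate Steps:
g = -34 (g = 14 + (-36 - 12) = 14 - 48 = -34)
337*p(-22) + (c(-9, 4) + g)/(56 - 85) = 337*(-22)² + ((4 - 1*(-9)) - 34)/(56 - 85) = 337*484 + ((4 + 9) - 34)/(-29) = 163108 + (13 - 34)*(-1/29) = 163108 - 21*(-1/29) = 163108 + 21/29 = 4730153/29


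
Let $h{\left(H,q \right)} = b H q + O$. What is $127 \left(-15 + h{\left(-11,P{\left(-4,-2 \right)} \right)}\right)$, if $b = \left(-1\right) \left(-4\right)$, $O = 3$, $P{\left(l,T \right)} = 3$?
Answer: $-18288$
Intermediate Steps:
$b = 4$
$h{\left(H,q \right)} = 3 + 4 H q$ ($h{\left(H,q \right)} = 4 H q + 3 = 3 + 4 H q$)
$127 \left(-15 + h{\left(-11,P{\left(-4,-2 \right)} \right)}\right) = 127 \left(-15 + \left(3 + 4 \left(-11\right) 3\right)\right) = 127 \left(-15 + \left(3 - 132\right)\right) = 127 \left(-15 - 129\right) = 127 \left(-144\right) = -18288$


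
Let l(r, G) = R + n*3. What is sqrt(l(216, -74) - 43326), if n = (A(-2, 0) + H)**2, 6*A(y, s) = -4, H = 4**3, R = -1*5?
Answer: I*sqrt(281679)/3 ≈ 176.91*I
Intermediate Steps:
R = -5
H = 64
A(y, s) = -2/3 (A(y, s) = (1/6)*(-4) = -2/3)
n = 36100/9 (n = (-2/3 + 64)**2 = (190/3)**2 = 36100/9 ≈ 4011.1)
l(r, G) = 36085/3 (l(r, G) = -5 + (36100/9)*3 = -5 + 36100/3 = 36085/3)
sqrt(l(216, -74) - 43326) = sqrt(36085/3 - 43326) = sqrt(-93893/3) = I*sqrt(281679)/3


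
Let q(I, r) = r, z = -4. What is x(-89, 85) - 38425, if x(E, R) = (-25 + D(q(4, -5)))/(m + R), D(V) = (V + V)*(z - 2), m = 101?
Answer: -7147015/186 ≈ -38425.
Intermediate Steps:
D(V) = -12*V (D(V) = (V + V)*(-4 - 2) = (2*V)*(-6) = -12*V)
x(E, R) = 35/(101 + R) (x(E, R) = (-25 - 12*(-5))/(101 + R) = (-25 + 60)/(101 + R) = 35/(101 + R))
x(-89, 85) - 38425 = 35/(101 + 85) - 38425 = 35/186 - 38425 = -7147015/186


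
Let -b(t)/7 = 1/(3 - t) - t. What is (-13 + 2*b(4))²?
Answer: 3249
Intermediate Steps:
b(t) = -7/(3 - t) + 7*t (b(t) = -7*(1/(3 - t) - t) = -7/(3 - t) + 7*t)
(-13 + 2*b(4))² = (-13 + 2*(7*(1 + 4² - 3*4)/(-3 + 4)))² = (-13 + 2*(7*(1 + 16 - 12)/1))² = (-13 + 2*(7*1*5))² = (-13 + 2*35)² = (-13 + 70)² = 57² = 3249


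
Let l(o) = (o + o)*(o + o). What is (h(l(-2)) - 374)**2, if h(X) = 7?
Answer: 134689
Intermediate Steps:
l(o) = 4*o**2 (l(o) = (2*o)*(2*o) = 4*o**2)
(h(l(-2)) - 374)**2 = (7 - 374)**2 = (-367)**2 = 134689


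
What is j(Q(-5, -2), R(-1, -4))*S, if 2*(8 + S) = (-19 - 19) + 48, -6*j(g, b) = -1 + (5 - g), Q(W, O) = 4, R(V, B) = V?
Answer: 0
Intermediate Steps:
j(g, b) = -2/3 + g/6 (j(g, b) = -(-1 + (5 - g))/6 = -(4 - g)/6 = -2/3 + g/6)
S = -3 (S = -8 + ((-19 - 19) + 48)/2 = -8 + (-38 + 48)/2 = -8 + (1/2)*10 = -8 + 5 = -3)
j(Q(-5, -2), R(-1, -4))*S = (-2/3 + (1/6)*4)*(-3) = (-2/3 + 2/3)*(-3) = 0*(-3) = 0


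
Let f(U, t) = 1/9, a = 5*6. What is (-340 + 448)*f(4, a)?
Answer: 12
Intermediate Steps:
a = 30
f(U, t) = ⅑
(-340 + 448)*f(4, a) = (-340 + 448)*(⅑) = 108*(⅑) = 12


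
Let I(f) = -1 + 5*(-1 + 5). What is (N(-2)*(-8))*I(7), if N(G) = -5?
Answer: 760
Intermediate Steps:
I(f) = 19 (I(f) = -1 + 5*4 = -1 + 20 = 19)
(N(-2)*(-8))*I(7) = -5*(-8)*19 = 40*19 = 760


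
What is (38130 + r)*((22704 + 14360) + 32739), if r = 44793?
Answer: 5788274169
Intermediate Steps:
(38130 + r)*((22704 + 14360) + 32739) = (38130 + 44793)*((22704 + 14360) + 32739) = 82923*(37064 + 32739) = 82923*69803 = 5788274169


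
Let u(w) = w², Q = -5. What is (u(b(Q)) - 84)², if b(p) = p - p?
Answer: 7056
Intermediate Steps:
b(p) = 0
(u(b(Q)) - 84)² = (0² - 84)² = (0 - 84)² = (-84)² = 7056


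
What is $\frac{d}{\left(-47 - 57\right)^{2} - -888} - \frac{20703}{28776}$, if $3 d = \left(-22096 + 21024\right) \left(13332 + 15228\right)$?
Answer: $- \frac{159044399}{182248} \approx -872.68$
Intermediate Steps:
$d = -10205440$ ($d = \frac{\left(-22096 + 21024\right) \left(13332 + 15228\right)}{3} = \frac{\left(-1072\right) 28560}{3} = \frac{1}{3} \left(-30616320\right) = -10205440$)
$\frac{d}{\left(-47 - 57\right)^{2} - -888} - \frac{20703}{28776} = - \frac{10205440}{\left(-47 - 57\right)^{2} - -888} - \frac{20703}{28776} = - \frac{10205440}{\left(-104\right)^{2} + 888} - \frac{6901}{9592} = - \frac{10205440}{10816 + 888} - \frac{6901}{9592} = - \frac{10205440}{11704} - \frac{6901}{9592} = \left(-10205440\right) \frac{1}{11704} - \frac{6901}{9592} = - \frac{182240}{209} - \frac{6901}{9592} = - \frac{159044399}{182248}$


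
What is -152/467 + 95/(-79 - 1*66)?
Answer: -13281/13543 ≈ -0.98065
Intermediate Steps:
-152/467 + 95/(-79 - 1*66) = -152*1/467 + 95/(-79 - 66) = -152/467 + 95/(-145) = -152/467 + 95*(-1/145) = -152/467 - 19/29 = -13281/13543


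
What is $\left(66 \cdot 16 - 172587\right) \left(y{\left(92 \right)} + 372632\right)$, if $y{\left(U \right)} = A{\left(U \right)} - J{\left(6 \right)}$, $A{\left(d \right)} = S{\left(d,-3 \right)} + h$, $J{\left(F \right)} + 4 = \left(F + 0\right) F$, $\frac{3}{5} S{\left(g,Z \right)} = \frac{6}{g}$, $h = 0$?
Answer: $- \frac{2939973585255}{46} \approx -6.3912 \cdot 10^{10}$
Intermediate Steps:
$S{\left(g,Z \right)} = \frac{10}{g}$ ($S{\left(g,Z \right)} = \frac{5 \frac{6}{g}}{3} = \frac{10}{g}$)
$J{\left(F \right)} = -4 + F^{2}$ ($J{\left(F \right)} = -4 + \left(F + 0\right) F = -4 + F F = -4 + F^{2}$)
$A{\left(d \right)} = \frac{10}{d}$ ($A{\left(d \right)} = \frac{10}{d} + 0 = \frac{10}{d}$)
$y{\left(U \right)} = -32 + \frac{10}{U}$ ($y{\left(U \right)} = \frac{10}{U} - \left(-4 + 6^{2}\right) = \frac{10}{U} - \left(-4 + 36\right) = \frac{10}{U} - 32 = -32 + \frac{10}{U}$)
$\left(66 \cdot 16 - 172587\right) \left(y{\left(92 \right)} + 372632\right) = \left(66 \cdot 16 - 172587\right) \left(\left(-32 + \frac{10}{92}\right) + 372632\right) = \left(1056 - 172587\right) \left(\left(-32 + 10 \cdot \frac{1}{92}\right) + 372632\right) = - 171531 \left(\left(-32 + \frac{5}{46}\right) + 372632\right) = - 171531 \left(- \frac{1467}{46} + 372632\right) = \left(-171531\right) \frac{17139605}{46} = - \frac{2939973585255}{46}$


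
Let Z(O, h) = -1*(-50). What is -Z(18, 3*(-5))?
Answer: -50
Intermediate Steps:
Z(O, h) = 50
-Z(18, 3*(-5)) = -1*50 = -50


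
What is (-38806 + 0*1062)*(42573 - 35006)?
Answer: -293645002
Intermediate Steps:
(-38806 + 0*1062)*(42573 - 35006) = (-38806 + 0)*7567 = -38806*7567 = -293645002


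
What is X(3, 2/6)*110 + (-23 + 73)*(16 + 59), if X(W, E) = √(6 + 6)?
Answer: 3750 + 220*√3 ≈ 4131.1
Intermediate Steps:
X(W, E) = 2*√3 (X(W, E) = √12 = 2*√3)
X(3, 2/6)*110 + (-23 + 73)*(16 + 59) = (2*√3)*110 + (-23 + 73)*(16 + 59) = 220*√3 + 50*75 = 220*√3 + 3750 = 3750 + 220*√3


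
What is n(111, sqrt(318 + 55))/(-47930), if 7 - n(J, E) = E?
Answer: -7/47930 + sqrt(373)/47930 ≈ 0.00025690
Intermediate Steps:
n(J, E) = 7 - E
n(111, sqrt(318 + 55))/(-47930) = (7 - sqrt(318 + 55))/(-47930) = (7 - sqrt(373))*(-1/47930) = -7/47930 + sqrt(373)/47930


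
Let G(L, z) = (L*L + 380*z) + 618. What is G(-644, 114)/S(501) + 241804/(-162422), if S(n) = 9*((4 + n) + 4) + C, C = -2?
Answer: 36695763956/371865169 ≈ 98.680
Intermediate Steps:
G(L, z) = 618 + L**2 + 380*z (G(L, z) = (L**2 + 380*z) + 618 = 618 + L**2 + 380*z)
S(n) = 70 + 9*n (S(n) = 9*((4 + n) + 4) - 2 = 9*(8 + n) - 2 = (72 + 9*n) - 2 = 70 + 9*n)
G(-644, 114)/S(501) + 241804/(-162422) = (618 + (-644)**2 + 380*114)/(70 + 9*501) + 241804/(-162422) = (618 + 414736 + 43320)/(70 + 4509) + 241804*(-1/162422) = 458674/4579 - 120902/81211 = 36695763956/371865169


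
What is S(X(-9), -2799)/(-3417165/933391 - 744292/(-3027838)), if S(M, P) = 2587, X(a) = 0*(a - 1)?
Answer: -3655633741454123/4825953292549 ≈ -757.49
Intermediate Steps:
X(a) = 0 (X(a) = 0*(-1 + a) = 0)
S(X(-9), -2799)/(-3417165/933391 - 744292/(-3027838)) = 2587/(-3417165/933391 - 744292/(-3027838)) = 2587/(-3417165*1/933391 - 744292*(-1/3027838)) = 2587/(-3417165/933391 + 372146/1513919) = 2587/(-4825953292549/1413078369329) = 2587*(-1413078369329/4825953292549) = -3655633741454123/4825953292549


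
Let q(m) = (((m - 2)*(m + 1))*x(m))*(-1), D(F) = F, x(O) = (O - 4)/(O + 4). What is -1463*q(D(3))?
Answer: -836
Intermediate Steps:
x(O) = (-4 + O)/(4 + O)
q(m) = -(1 + m)*(-4 + m)*(-2 + m)/(4 + m) (q(m) = (((m - 2)*(m + 1))*((-4 + m)/(4 + m)))*(-1) = (((-2 + m)*(1 + m))*((-4 + m)/(4 + m)))*(-1) = (((1 + m)*(-2 + m))*((-4 + m)/(4 + m)))*(-1) = ((1 + m)*(-4 + m)*(-2 + m)/(4 + m))*(-1) = -(1 + m)*(-4 + m)*(-2 + m)/(4 + m))
-1463*q(D(3)) = -1463*(-4 + 3)*(2 + 3 - 1*3**2)/(4 + 3) = -1463*(-1)*(2 + 3 - 1*9)/7 = -209*(-1)*(2 + 3 - 9) = -209*(-1)*(-4) = -1463*4/7 = -836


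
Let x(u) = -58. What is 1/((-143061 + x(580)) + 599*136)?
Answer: -1/61655 ≈ -1.6219e-5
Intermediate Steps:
1/((-143061 + x(580)) + 599*136) = 1/((-143061 - 58) + 599*136) = 1/(-143119 + 81464) = 1/(-61655) = -1/61655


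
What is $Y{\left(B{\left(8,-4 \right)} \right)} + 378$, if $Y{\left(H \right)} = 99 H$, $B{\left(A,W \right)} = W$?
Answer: $-18$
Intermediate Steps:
$Y{\left(B{\left(8,-4 \right)} \right)} + 378 = 99 \left(-4\right) + 378 = -396 + 378 = -18$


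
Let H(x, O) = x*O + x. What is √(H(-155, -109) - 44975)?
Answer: I*√28235 ≈ 168.03*I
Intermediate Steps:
H(x, O) = x + O*x (H(x, O) = O*x + x = x + O*x)
√(H(-155, -109) - 44975) = √(-155*(1 - 109) - 44975) = √(-155*(-108) - 44975) = √(16740 - 44975) = √(-28235) = I*√28235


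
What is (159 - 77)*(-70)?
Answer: -5740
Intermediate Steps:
(159 - 77)*(-70) = 82*(-70) = -5740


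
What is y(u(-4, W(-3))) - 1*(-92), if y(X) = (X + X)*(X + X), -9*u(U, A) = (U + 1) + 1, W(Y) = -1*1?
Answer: 7468/81 ≈ 92.198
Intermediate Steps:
W(Y) = -1
u(U, A) = -2/9 - U/9 (u(U, A) = -((U + 1) + 1)/9 = -((1 + U) + 1)/9 = -(2 + U)/9 = -2/9 - U/9)
y(X) = 4*X² (y(X) = (2*X)*(2*X) = 4*X²)
y(u(-4, W(-3))) - 1*(-92) = 4*(-2/9 - ⅑*(-4))² - 1*(-92) = 4*(-2/9 + 4/9)² + 92 = 4*(2/9)² + 92 = 4*(4/81) + 92 = 16/81 + 92 = 7468/81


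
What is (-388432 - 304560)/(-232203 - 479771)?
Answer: 346496/355987 ≈ 0.97334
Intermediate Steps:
(-388432 - 304560)/(-232203 - 479771) = -692992/(-711974) = -692992*(-1/711974) = 346496/355987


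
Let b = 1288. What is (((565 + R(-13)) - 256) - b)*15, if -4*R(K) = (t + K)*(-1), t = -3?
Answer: -14745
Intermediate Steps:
R(K) = -3/4 + K/4 (R(K) = -(-3 + K)*(-1)/4 = -(3 - K)/4 = -3/4 + K/4)
(((565 + R(-13)) - 256) - b)*15 = (((565 + (-3/4 + (1/4)*(-13))) - 256) - 1*1288)*15 = (((565 + (-3/4 - 13/4)) - 256) - 1288)*15 = (((565 - 4) - 256) - 1288)*15 = ((561 - 256) - 1288)*15 = (305 - 1288)*15 = -983*15 = -14745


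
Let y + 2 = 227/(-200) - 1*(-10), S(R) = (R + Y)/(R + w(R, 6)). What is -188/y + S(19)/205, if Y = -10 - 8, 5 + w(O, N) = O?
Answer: -254362627/9288345 ≈ -27.385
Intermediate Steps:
w(O, N) = -5 + O
Y = -18
S(R) = (-18 + R)/(-5 + 2*R) (S(R) = (R - 18)/(R + (-5 + R)) = (-18 + R)/(-5 + 2*R))
y = 1373/200 (y = -2 + (227/(-200) - 1*(-10)) = -2 + (227*(-1/200) + 10) = -2 + (-227/200 + 10) = -2 + 1773/200 = 1373/200 ≈ 6.8650)
-188/y + S(19)/205 = -188/1373/200 + ((-18 + 19)/(-5 + 2*19))/205 = -188*200/1373 + (1/(-5 + 38))*(1/205) = -37600/1373 + (1/33)*(1/205) = -37600/1373 + 1/6765 = -254362627/9288345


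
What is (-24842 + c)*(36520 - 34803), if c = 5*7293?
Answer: 19956691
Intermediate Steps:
c = 36465
(-24842 + c)*(36520 - 34803) = (-24842 + 36465)*(36520 - 34803) = 11623*1717 = 19956691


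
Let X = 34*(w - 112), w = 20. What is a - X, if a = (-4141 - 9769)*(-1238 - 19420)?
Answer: 287355908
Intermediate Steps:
a = 287352780 (a = -13910*(-20658) = 287352780)
X = -3128 (X = 34*(20 - 112) = 34*(-92) = -3128)
a - X = 287352780 - 1*(-3128) = 287352780 + 3128 = 287355908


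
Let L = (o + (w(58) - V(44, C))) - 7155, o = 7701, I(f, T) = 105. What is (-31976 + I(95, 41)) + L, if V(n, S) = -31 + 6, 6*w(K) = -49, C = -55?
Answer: -187849/6 ≈ -31308.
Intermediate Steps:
w(K) = -49/6 (w(K) = (⅙)*(-49) = -49/6)
V(n, S) = -25
L = 3377/6 (L = (7701 + (-49/6 - 1*(-25))) - 7155 = (7701 + (-49/6 + 25)) - 7155 = (7701 + 101/6) - 7155 = 46307/6 - 7155 = 3377/6 ≈ 562.83)
(-31976 + I(95, 41)) + L = (-31976 + 105) + 3377/6 = -31871 + 3377/6 = -187849/6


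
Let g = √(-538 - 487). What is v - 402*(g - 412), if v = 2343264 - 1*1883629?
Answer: 625259 - 2010*I*√41 ≈ 6.2526e+5 - 12870.0*I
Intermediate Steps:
g = 5*I*√41 (g = √(-1025) = 5*I*√41 ≈ 32.016*I)
v = 459635 (v = 2343264 - 1883629 = 459635)
v - 402*(g - 412) = 459635 - 402*(5*I*√41 - 412) = 459635 - 402*(-412 + 5*I*√41) = 459635 + (165624 - 2010*I*√41) = 625259 - 2010*I*√41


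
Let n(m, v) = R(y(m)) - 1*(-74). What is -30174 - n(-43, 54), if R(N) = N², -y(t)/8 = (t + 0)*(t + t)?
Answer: -875243304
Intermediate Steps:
y(t) = -16*t² (y(t) = -8*(t + 0)*(t + t) = -8*t*2*t = -16*t²)
n(m, v) = 74 + 256*m⁴ (n(m, v) = (-16*m²)² - 1*(-74) = 256*m⁴ + 74 = 74 + 256*m⁴)
-30174 - n(-43, 54) = -30174 - (74 + 256*(-43)⁴) = -30174 - (74 + 256*3418801) = -30174 - (74 + 875213056) = -30174 - 1*875213130 = -30174 - 875213130 = -875243304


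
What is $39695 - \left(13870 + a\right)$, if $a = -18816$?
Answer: $44641$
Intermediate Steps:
$39695 - \left(13870 + a\right) = 39695 - -4946 = 39695 + \left(-13870 + 18816\right) = 39695 + 4946 = 44641$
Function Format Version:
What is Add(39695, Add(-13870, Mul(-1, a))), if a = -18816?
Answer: 44641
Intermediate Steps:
Add(39695, Add(-13870, Mul(-1, a))) = Add(39695, Add(-13870, Mul(-1, -18816))) = Add(39695, Add(-13870, 18816)) = Add(39695, 4946) = 44641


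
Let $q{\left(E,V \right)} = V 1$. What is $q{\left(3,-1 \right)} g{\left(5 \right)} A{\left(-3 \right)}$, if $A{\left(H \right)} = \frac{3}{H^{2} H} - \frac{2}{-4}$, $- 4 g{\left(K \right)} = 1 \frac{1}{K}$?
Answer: $\frac{7}{360} \approx 0.019444$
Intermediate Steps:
$q{\left(E,V \right)} = V$
$g{\left(K \right)} = - \frac{1}{4 K}$ ($g{\left(K \right)} = - \frac{1 \frac{1}{K}}{4} = - \frac{1}{4 K}$)
$A{\left(H \right)} = \frac{1}{2} + \frac{3}{H^{3}}$ ($A{\left(H \right)} = \frac{3}{H^{3}} - - \frac{1}{2} = \frac{3}{H^{3}} + \frac{1}{2} = \frac{1}{2} + \frac{3}{H^{3}}$)
$q{\left(3,-1 \right)} g{\left(5 \right)} A{\left(-3 \right)} = - \frac{-1}{4 \cdot 5} \left(\frac{1}{2} + \frac{3}{-27}\right) = - \frac{-1}{4 \cdot 5} \left(\frac{1}{2} + 3 \left(- \frac{1}{27}\right)\right) = \left(-1\right) \left(- \frac{1}{20}\right) \left(\frac{1}{2} - \frac{1}{9}\right) = \frac{1}{20} \cdot \frac{7}{18} = \frac{7}{360}$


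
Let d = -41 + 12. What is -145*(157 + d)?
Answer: -18560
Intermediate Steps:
d = -29
-145*(157 + d) = -145*(157 - 29) = -145*128 = -18560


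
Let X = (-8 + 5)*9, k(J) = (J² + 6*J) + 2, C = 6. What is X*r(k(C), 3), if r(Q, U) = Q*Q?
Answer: -147852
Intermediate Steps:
k(J) = 2 + J² + 6*J
r(Q, U) = Q²
X = -27 (X = -3*9 = -27)
X*r(k(C), 3) = -27*(2 + 6² + 6*6)² = -27*(2 + 36 + 36)² = -27*74² = -27*5476 = -147852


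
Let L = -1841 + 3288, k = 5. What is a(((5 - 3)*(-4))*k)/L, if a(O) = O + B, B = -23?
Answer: -63/1447 ≈ -0.043538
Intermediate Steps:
a(O) = -23 + O (a(O) = O - 23 = -23 + O)
L = 1447
a(((5 - 3)*(-4))*k)/L = (-23 + ((5 - 3)*(-4))*5)/1447 = (-23 + (2*(-4))*5)*(1/1447) = (-23 - 8*5)*(1/1447) = (-23 - 40)*(1/1447) = -63*1/1447 = -63/1447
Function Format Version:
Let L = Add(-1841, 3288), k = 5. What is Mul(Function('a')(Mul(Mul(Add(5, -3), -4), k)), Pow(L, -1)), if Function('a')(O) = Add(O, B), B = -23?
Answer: Rational(-63, 1447) ≈ -0.043538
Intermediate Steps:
Function('a')(O) = Add(-23, O) (Function('a')(O) = Add(O, -23) = Add(-23, O))
L = 1447
Mul(Function('a')(Mul(Mul(Add(5, -3), -4), k)), Pow(L, -1)) = Mul(Add(-23, Mul(Mul(Add(5, -3), -4), 5)), Pow(1447, -1)) = Mul(Add(-23, Mul(Mul(2, -4), 5)), Rational(1, 1447)) = Mul(Add(-23, Mul(-8, 5)), Rational(1, 1447)) = Mul(Add(-23, -40), Rational(1, 1447)) = Mul(-63, Rational(1, 1447)) = Rational(-63, 1447)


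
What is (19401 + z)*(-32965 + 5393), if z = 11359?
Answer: -848114720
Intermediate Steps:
(19401 + z)*(-32965 + 5393) = (19401 + 11359)*(-32965 + 5393) = 30760*(-27572) = -848114720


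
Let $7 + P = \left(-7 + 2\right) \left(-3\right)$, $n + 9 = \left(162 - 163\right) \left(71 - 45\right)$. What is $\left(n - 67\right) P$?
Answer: $-816$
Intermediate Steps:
$n = -35$ ($n = -9 + \left(162 - 163\right) \left(71 - 45\right) = -9 - 26 = -35$)
$P = 8$ ($P = -7 + \left(-7 + 2\right) \left(-3\right) = -7 - -15 = -7 + 15 = 8$)
$\left(n - 67\right) P = \left(-35 - 67\right) 8 = \left(-102\right) 8 = -816$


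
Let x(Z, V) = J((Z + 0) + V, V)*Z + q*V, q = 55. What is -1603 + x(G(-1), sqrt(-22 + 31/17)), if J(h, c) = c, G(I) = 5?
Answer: -1603 + 420*I*sqrt(119)/17 ≈ -1603.0 + 269.51*I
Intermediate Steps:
x(Z, V) = 55*V + V*Z (x(Z, V) = V*Z + 55*V = 55*V + V*Z)
-1603 + x(G(-1), sqrt(-22 + 31/17)) = -1603 + sqrt(-22 + 31/17)*(55 + 5) = -1603 + sqrt(-22 + 31*(1/17))*60 = -1603 + sqrt(-22 + 31/17)*60 = -1603 + sqrt(-343/17)*60 = -1603 + (7*I*sqrt(119)/17)*60 = -1603 + 420*I*sqrt(119)/17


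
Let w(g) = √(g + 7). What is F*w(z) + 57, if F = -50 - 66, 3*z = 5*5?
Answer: 57 - 116*√138/3 ≈ -397.23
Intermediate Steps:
z = 25/3 (z = (5*5)/3 = (⅓)*25 = 25/3 ≈ 8.3333)
w(g) = √(7 + g)
F = -116
F*w(z) + 57 = -116*√(7 + 25/3) + 57 = -116*√138/3 + 57 = 57 - 116*√138/3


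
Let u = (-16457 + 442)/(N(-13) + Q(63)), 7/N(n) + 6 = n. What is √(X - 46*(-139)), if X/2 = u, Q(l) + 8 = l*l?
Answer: √9040638283734/37626 ≈ 79.912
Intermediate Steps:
Q(l) = -8 + l² (Q(l) = -8 + l*l = -8 + l²)
N(n) = 7/(-6 + n)
u = -304285/75252 (u = (-16457 + 442)/(7/(-6 - 13) + (-8 + 63²)) = -16015/(7/(-19) + (-8 + 3969)) = -16015/(7*(-1/19) + 3961) = -16015/(-7/19 + 3961) = -16015/75252/19 = -16015*19/75252 = -304285/75252 ≈ -4.0435)
X = -304285/37626 (X = 2*(-304285/75252) = -304285/37626 ≈ -8.0871)
√(X - 46*(-139)) = √(-304285/37626 - 46*(-139)) = √(-304285/37626 + 6394) = √(240276359/37626) = √9040638283734/37626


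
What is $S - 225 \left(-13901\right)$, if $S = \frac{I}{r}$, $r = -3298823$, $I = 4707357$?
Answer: $\frac{10317806460318}{3298823} \approx 3.1277 \cdot 10^{6}$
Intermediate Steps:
$S = - \frac{4707357}{3298823}$ ($S = \frac{4707357}{-3298823} = 4707357 \left(- \frac{1}{3298823}\right) = - \frac{4707357}{3298823} \approx -1.427$)
$S - 225 \left(-13901\right) = - \frac{4707357}{3298823} - 225 \left(-13901\right) = - \frac{4707357}{3298823} - -3127725 = - \frac{4707357}{3298823} + 3127725 = \frac{10317806460318}{3298823}$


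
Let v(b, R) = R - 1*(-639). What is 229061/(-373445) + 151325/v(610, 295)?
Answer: 56297621651/348797630 ≈ 161.40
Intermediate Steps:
v(b, R) = 639 + R (v(b, R) = R + 639 = 639 + R)
229061/(-373445) + 151325/v(610, 295) = 229061/(-373445) + 151325/(639 + 295) = 229061*(-1/373445) + 151325/934 = -229061/373445 + 151325*(1/934) = -229061/373445 + 151325/934 = 56297621651/348797630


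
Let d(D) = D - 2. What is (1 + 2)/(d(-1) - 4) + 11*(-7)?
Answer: -542/7 ≈ -77.429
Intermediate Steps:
d(D) = -2 + D
(1 + 2)/(d(-1) - 4) + 11*(-7) = (1 + 2)/((-2 - 1) - 4) + 11*(-7) = 3/(-3 - 4) - 77 = 3/(-7) - 77 = 3*(-1/7) - 77 = -3/7 - 77 = -542/7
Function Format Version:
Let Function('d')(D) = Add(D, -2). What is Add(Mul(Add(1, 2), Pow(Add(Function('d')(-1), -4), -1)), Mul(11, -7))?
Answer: Rational(-542, 7) ≈ -77.429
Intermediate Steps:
Function('d')(D) = Add(-2, D)
Add(Mul(Add(1, 2), Pow(Add(Function('d')(-1), -4), -1)), Mul(11, -7)) = Add(Mul(Add(1, 2), Pow(Add(Add(-2, -1), -4), -1)), Mul(11, -7)) = Add(Mul(3, Pow(Add(-3, -4), -1)), -77) = Add(Mul(3, Pow(-7, -1)), -77) = Add(Mul(3, Rational(-1, 7)), -77) = Add(Rational(-3, 7), -77) = Rational(-542, 7)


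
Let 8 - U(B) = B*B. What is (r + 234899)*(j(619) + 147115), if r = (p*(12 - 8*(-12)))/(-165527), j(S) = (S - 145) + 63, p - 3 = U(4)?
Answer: 5741023862019076/165527 ≈ 3.4683e+10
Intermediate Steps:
U(B) = 8 - B**2 (U(B) = 8 - B*B = 8 - B**2)
p = -5 (p = 3 + (8 - 1*4**2) = 3 + (8 - 1*16) = 3 + (8 - 16) = 3 - 8 = -5)
j(S) = -82 + S (j(S) = (-145 + S) + 63 = -82 + S)
r = 540/165527 (r = -5*(12 - 8*(-12))/(-165527) = -5*(12 + 96)*(-1/165527) = -5*108*(-1/165527) = -540*(-1/165527) = 540/165527 ≈ 0.0032623)
(r + 234899)*(j(619) + 147115) = (540/165527 + 234899)*((-82 + 619) + 147115) = 38882127313*(537 + 147115)/165527 = (38882127313/165527)*147652 = 5741023862019076/165527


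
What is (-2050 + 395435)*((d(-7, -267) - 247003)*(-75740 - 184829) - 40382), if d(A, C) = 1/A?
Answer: 177231449343266940/7 ≈ 2.5319e+16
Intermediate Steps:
(-2050 + 395435)*((d(-7, -267) - 247003)*(-75740 - 184829) - 40382) = (-2050 + 395435)*((1/(-7) - 247003)*(-75740 - 184829) - 40382) = 393385*((-⅐ - 247003)*(-260569) - 40382) = 393385*(-1729022/7*(-260569) - 40382) = 393385*(450529533518/7 - 40382) = 393385*(450529250844/7) = 177231449343266940/7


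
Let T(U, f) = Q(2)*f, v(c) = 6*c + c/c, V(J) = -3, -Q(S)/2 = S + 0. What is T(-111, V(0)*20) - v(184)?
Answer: -865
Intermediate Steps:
Q(S) = -2*S (Q(S) = -2*(S + 0) = -2*S)
v(c) = 1 + 6*c (v(c) = 6*c + 1 = 1 + 6*c)
T(U, f) = -4*f (T(U, f) = (-2*2)*f = -4*f)
T(-111, V(0)*20) - v(184) = -(-12)*20 - (1 + 6*184) = -4*(-60) - (1 + 1104) = 240 - 1*1105 = 240 - 1105 = -865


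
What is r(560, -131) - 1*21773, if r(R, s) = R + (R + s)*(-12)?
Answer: -26361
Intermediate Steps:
r(R, s) = -12*s - 11*R (r(R, s) = R + (-12*R - 12*s) = -12*s - 11*R)
r(560, -131) - 1*21773 = (-12*(-131) - 11*560) - 1*21773 = (1572 - 6160) - 21773 = -4588 - 21773 = -26361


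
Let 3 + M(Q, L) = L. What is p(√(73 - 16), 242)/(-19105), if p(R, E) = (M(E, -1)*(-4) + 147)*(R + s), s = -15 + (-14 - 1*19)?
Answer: 7824/19105 - 163*√57/19105 ≈ 0.34511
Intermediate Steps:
M(Q, L) = -3 + L
s = -48 (s = -15 + (-14 - 19) = -15 - 33 = -48)
p(R, E) = -7824 + 163*R (p(R, E) = ((-3 - 1)*(-4) + 147)*(R - 48) = (-4*(-4) + 147)*(-48 + R) = (16 + 147)*(-48 + R) = 163*(-48 + R) = -7824 + 163*R)
p(√(73 - 16), 242)/(-19105) = (-7824 + 163*√(73 - 16))/(-19105) = (-7824 + 163*√57)*(-1/19105) = 7824/19105 - 163*√57/19105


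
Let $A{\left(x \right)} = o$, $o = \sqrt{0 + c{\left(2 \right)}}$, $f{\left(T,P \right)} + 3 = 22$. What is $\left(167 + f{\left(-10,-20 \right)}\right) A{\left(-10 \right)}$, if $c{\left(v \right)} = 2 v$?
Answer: $372$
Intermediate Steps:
$f{\left(T,P \right)} = 19$ ($f{\left(T,P \right)} = -3 + 22 = 19$)
$o = 2$ ($o = \sqrt{0 + 2 \cdot 2} = \sqrt{0 + 4} = \sqrt{4} = 2$)
$A{\left(x \right)} = 2$
$\left(167 + f{\left(-10,-20 \right)}\right) A{\left(-10 \right)} = \left(167 + 19\right) 2 = 186 \cdot 2 = 372$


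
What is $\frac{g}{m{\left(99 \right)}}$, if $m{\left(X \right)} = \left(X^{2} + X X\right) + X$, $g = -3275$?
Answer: $- \frac{3275}{19701} \approx -0.16624$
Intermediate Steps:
$m{\left(X \right)} = X + 2 X^{2}$ ($m{\left(X \right)} = \left(X^{2} + X^{2}\right) + X = 2 X^{2} + X = X + 2 X^{2}$)
$\frac{g}{m{\left(99 \right)}} = - \frac{3275}{99 \left(1 + 2 \cdot 99\right)} = - \frac{3275}{99 \left(1 + 198\right)} = - \frac{3275}{99 \cdot 199} = - \frac{3275}{19701}$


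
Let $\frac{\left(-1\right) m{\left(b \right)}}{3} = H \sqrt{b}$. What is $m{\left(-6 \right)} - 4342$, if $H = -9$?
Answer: $-4342 + 27 i \sqrt{6} \approx -4342.0 + 66.136 i$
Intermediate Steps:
$m{\left(b \right)} = 27 \sqrt{b}$ ($m{\left(b \right)} = - 3 \left(- 9 \sqrt{b}\right) = 27 \sqrt{b}$)
$m{\left(-6 \right)} - 4342 = 27 \sqrt{-6} - 4342 = 27 i \sqrt{6} - 4342 = -4342 + 27 i \sqrt{6}$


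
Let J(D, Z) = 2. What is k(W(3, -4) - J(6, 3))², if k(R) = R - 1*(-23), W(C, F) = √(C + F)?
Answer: (21 + I)² ≈ 440.0 + 42.0*I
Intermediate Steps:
k(R) = 23 + R (k(R) = R + 23 = 23 + R)
k(W(3, -4) - J(6, 3))² = (23 + (√(3 - 4) - 1*2))² = (23 + (√(-1) - 2))² = (23 + (I - 2))² = (23 + (-2 + I))² = (21 + I)²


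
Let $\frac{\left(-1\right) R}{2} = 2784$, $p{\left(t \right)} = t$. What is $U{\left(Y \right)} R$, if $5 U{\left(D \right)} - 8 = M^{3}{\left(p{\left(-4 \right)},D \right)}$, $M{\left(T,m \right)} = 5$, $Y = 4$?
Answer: $- \frac{740544}{5} \approx -1.4811 \cdot 10^{5}$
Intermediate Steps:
$U{\left(D \right)} = \frac{133}{5}$ ($U{\left(D \right)} = \frac{8}{5} + \frac{5^{3}}{5} = \frac{8}{5} + \frac{1}{5} \cdot 125 = \frac{8}{5} + 25 = \frac{133}{5}$)
$R = -5568$ ($R = \left(-2\right) 2784 = -5568$)
$U{\left(Y \right)} R = \frac{133}{5} \left(-5568\right) = - \frac{740544}{5}$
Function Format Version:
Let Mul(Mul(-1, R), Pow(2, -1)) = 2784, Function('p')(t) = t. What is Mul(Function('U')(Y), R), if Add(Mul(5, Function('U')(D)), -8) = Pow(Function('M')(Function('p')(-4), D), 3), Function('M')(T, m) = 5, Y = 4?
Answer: Rational(-740544, 5) ≈ -1.4811e+5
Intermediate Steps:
Function('U')(D) = Rational(133, 5) (Function('U')(D) = Add(Rational(8, 5), Mul(Rational(1, 5), Pow(5, 3))) = Add(Rational(8, 5), Mul(Rational(1, 5), 125)) = Add(Rational(8, 5), 25) = Rational(133, 5))
R = -5568 (R = Mul(-2, 2784) = -5568)
Mul(Function('U')(Y), R) = Mul(Rational(133, 5), -5568) = Rational(-740544, 5)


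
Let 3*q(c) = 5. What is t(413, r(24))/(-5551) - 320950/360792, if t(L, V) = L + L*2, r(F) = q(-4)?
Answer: -159186767/143054028 ≈ -1.1128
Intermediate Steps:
q(c) = 5/3 (q(c) = (⅓)*5 = 5/3)
r(F) = 5/3
t(L, V) = 3*L (t(L, V) = L + 2*L = 3*L)
t(413, r(24))/(-5551) - 320950/360792 = (3*413)/(-5551) - 320950/360792 = 1239*(-1/5551) - 320950*1/360792 = -177/793 - 160475/180396 = -159186767/143054028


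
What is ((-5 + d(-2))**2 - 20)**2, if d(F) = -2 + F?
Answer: 3721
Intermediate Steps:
((-5 + d(-2))**2 - 20)**2 = ((-5 + (-2 - 2))**2 - 20)**2 = ((-5 - 4)**2 - 20)**2 = ((-9)**2 - 20)**2 = (81 - 20)**2 = 61**2 = 3721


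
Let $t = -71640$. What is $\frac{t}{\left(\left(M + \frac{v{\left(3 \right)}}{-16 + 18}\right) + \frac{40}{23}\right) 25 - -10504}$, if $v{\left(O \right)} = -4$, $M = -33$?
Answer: $- \frac{1647720}{222467} \approx -7.4066$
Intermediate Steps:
$\frac{t}{\left(\left(M + \frac{v{\left(3 \right)}}{-16 + 18}\right) + \frac{40}{23}\right) 25 - -10504} = - \frac{71640}{\left(\left(-33 - \frac{4}{-16 + 18}\right) + \frac{40}{23}\right) 25 - -10504} = - \frac{71640}{\left(\left(-33 - \frac{4}{2}\right) + 40 \cdot \frac{1}{23}\right) 25 + 10504} = - \frac{71640}{\left(\left(-33 - 2\right) + \frac{40}{23}\right) 25 + 10504} = - \frac{71640}{\left(-35 + \frac{40}{23}\right) 25 + 10504} = - \frac{71640}{\left(- \frac{765}{23}\right) 25 + 10504} = - \frac{71640}{- \frac{19125}{23} + 10504} = - \frac{71640}{\frac{222467}{23}} = \left(-71640\right) \frac{23}{222467} = - \frac{1647720}{222467}$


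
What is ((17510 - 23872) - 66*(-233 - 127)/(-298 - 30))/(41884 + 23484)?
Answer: -65953/670022 ≈ -0.098434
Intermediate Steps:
((17510 - 23872) - 66*(-233 - 127)/(-298 - 30))/(41884 + 23484) = (-6362 - (-23760)/(-328))/65368 = (-6362 - (-23760)*(-1)/328)*(1/65368) = (-6362 - 66*45/41)*(1/65368) = (-6362 - 2970/41)*(1/65368) = -263812/41*1/65368 = -65953/670022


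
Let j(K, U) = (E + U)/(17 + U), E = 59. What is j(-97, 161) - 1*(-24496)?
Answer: 2180254/89 ≈ 24497.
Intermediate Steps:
j(K, U) = (59 + U)/(17 + U)
j(-97, 161) - 1*(-24496) = (59 + 161)/(17 + 161) - 1*(-24496) = 220/178 + 24496 = (1/178)*220 + 24496 = 110/89 + 24496 = 2180254/89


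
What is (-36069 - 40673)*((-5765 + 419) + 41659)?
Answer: -2786732246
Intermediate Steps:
(-36069 - 40673)*((-5765 + 419) + 41659) = -76742*(-5346 + 41659) = -76742*36313 = -2786732246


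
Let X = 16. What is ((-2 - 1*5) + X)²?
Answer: 81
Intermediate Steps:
((-2 - 1*5) + X)² = ((-2 - 1*5) + 16)² = ((-2 - 5) + 16)² = (-7 + 16)² = 9² = 81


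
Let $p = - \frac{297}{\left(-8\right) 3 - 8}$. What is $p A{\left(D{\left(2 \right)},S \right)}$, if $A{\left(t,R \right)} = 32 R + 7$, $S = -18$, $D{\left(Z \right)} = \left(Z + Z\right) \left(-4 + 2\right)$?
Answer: $- \frac{168993}{32} \approx -5281.0$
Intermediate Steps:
$D{\left(Z \right)} = - 4 Z$ ($D{\left(Z \right)} = 2 Z \left(-2\right) = - 4 Z$)
$A{\left(t,R \right)} = 7 + 32 R$
$p = \frac{297}{32}$ ($p = - \frac{297}{-24 - 8} = - \frac{297}{-32} = \left(-297\right) \left(- \frac{1}{32}\right) = \frac{297}{32} \approx 9.2813$)
$p A{\left(D{\left(2 \right)},S \right)} = \frac{297 \left(7 + 32 \left(-18\right)\right)}{32} = \frac{297 \left(7 - 576\right)}{32} = \frac{297}{32} \left(-569\right) = - \frac{168993}{32}$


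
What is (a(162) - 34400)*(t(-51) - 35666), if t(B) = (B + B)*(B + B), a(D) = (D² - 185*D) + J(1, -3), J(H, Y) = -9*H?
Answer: 963366370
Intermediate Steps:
a(D) = -9 + D² - 185*D (a(D) = (D² - 185*D) - 9*1 = (D² - 185*D) - 9 = -9 + D² - 185*D)
t(B) = 4*B² (t(B) = (2*B)*(2*B) = 4*B²)
(a(162) - 34400)*(t(-51) - 35666) = ((-9 + 162² - 185*162) - 34400)*(4*(-51)² - 35666) = ((-9 + 26244 - 29970) - 34400)*(4*2601 - 35666) = (-3735 - 34400)*(10404 - 35666) = -38135*(-25262) = 963366370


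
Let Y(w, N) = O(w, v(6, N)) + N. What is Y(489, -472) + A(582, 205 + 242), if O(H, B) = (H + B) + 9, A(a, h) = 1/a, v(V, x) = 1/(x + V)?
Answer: 1762849/67803 ≈ 26.000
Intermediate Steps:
v(V, x) = 1/(V + x)
O(H, B) = 9 + B + H (O(H, B) = (B + H) + 9 = 9 + B + H)
Y(w, N) = 9 + N + w + 1/(6 + N) (Y(w, N) = (9 + 1/(6 + N) + w) + N = (9 + w + 1/(6 + N)) + N = 9 + N + w + 1/(6 + N))
Y(489, -472) + A(582, 205 + 242) = (1 + (6 - 472)*(9 - 472 + 489))/(6 - 472) + 1/582 = (1 - 466*26)/(-466) + 1/582 = -(1 - 12116)/466 + 1/582 = -1/466*(-12115) + 1/582 = 12115/466 + 1/582 = 1762849/67803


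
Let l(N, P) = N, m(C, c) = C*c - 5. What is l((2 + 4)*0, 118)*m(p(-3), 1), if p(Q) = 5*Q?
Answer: 0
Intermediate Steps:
m(C, c) = -5 + C*c
l((2 + 4)*0, 118)*m(p(-3), 1) = ((2 + 4)*0)*(-5 + (5*(-3))*1) = (6*0)*(-5 - 15*1) = 0*(-5 - 15) = 0*(-20) = 0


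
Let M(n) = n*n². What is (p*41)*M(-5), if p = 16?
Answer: -82000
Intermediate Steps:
M(n) = n³
(p*41)*M(-5) = (16*41)*(-5)³ = 656*(-125) = -82000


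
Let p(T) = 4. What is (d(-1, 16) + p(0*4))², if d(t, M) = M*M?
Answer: 67600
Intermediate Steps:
d(t, M) = M²
(d(-1, 16) + p(0*4))² = (16² + 4)² = (256 + 4)² = 260² = 67600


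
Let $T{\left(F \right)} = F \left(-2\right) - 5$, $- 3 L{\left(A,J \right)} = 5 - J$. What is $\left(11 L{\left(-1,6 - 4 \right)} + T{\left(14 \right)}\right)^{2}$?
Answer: $1936$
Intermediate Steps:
$L{\left(A,J \right)} = - \frac{5}{3} + \frac{J}{3}$ ($L{\left(A,J \right)} = - \frac{5 - J}{3} = - \frac{5}{3} + \frac{J}{3}$)
$T{\left(F \right)} = -5 - 2 F$ ($T{\left(F \right)} = - 2 F - 5 = -5 - 2 F$)
$\left(11 L{\left(-1,6 - 4 \right)} + T{\left(14 \right)}\right)^{2} = \left(11 \left(- \frac{5}{3} + \frac{6 - 4}{3}\right) - 33\right)^{2} = \left(11 \left(- \frac{5}{3} + \frac{1}{3} \cdot 2\right) - 33\right)^{2} = \left(11 \left(- \frac{5}{3} + \frac{2}{3}\right) - 33\right)^{2} = \left(11 \left(-1\right) - 33\right)^{2} = \left(-11 - 33\right)^{2} = \left(-44\right)^{2} = 1936$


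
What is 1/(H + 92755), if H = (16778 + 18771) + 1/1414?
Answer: 1414/181421857 ≈ 7.7940e-6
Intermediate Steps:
H = 50266287/1414 (H = 35549 + 1/1414 = 50266287/1414 ≈ 35549.)
1/(H + 92755) = 1/(50266287/1414 + 92755) = 1/(181421857/1414) = 1414/181421857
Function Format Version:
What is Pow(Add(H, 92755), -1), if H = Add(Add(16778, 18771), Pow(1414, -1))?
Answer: Rational(1414, 181421857) ≈ 7.7940e-6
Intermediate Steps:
H = Rational(50266287, 1414) (H = Add(35549, Rational(1, 1414)) = Rational(50266287, 1414) ≈ 35549.)
Pow(Add(H, 92755), -1) = Pow(Add(Rational(50266287, 1414), 92755), -1) = Pow(Rational(181421857, 1414), -1) = Rational(1414, 181421857)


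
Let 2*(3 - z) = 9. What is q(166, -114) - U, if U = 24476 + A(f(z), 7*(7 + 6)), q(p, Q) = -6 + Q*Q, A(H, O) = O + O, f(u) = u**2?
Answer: -11668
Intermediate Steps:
z = -3/2 (z = 3 - 1/2*9 = 3 - 9/2 = -3/2 ≈ -1.5000)
A(H, O) = 2*O
q(p, Q) = -6 + Q**2
U = 24658 (U = 24476 + 2*(7*(7 + 6)) = 24476 + 2*(7*13) = 24476 + 2*91 = 24476 + 182 = 24658)
q(166, -114) - U = (-6 + (-114)**2) - 1*24658 = (-6 + 12996) - 24658 = 12990 - 24658 = -11668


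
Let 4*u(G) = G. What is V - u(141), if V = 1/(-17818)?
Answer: -1256171/35636 ≈ -35.250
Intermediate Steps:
V = -1/17818 ≈ -5.6123e-5
u(G) = G/4
V - u(141) = -1/17818 - 141/4 = -1256171/35636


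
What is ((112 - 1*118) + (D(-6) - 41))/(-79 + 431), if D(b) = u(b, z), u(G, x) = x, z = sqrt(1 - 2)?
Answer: -47/352 + I/352 ≈ -0.13352 + 0.0028409*I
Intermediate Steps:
z = I (z = sqrt(-1) = I ≈ 1.0*I)
D(b) = I
((112 - 1*118) + (D(-6) - 41))/(-79 + 431) = ((112 - 1*118) + (I - 41))/(-79 + 431) = ((112 - 118) + (-41 + I))/352 = (-6 + (-41 + I))*(1/352) = (-47 + I)*(1/352) = -47/352 + I/352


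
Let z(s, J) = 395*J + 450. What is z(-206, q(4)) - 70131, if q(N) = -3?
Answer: -70866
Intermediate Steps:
z(s, J) = 450 + 395*J
z(-206, q(4)) - 70131 = (450 + 395*(-3)) - 70131 = (450 - 1185) - 70131 = -735 - 70131 = -70866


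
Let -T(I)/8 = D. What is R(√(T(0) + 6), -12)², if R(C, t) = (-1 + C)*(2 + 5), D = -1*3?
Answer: 1519 - 98*√30 ≈ 982.23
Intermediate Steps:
D = -3
T(I) = 24 (T(I) = -8*(-3) = 24)
R(C, t) = -7 + 7*C (R(C, t) = (-1 + C)*7 = -7 + 7*C)
R(√(T(0) + 6), -12)² = (-7 + 7*√(24 + 6))² = (-7 + 7*√30)²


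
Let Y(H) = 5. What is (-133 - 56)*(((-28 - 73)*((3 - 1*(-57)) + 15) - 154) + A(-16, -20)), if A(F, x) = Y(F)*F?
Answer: 1475901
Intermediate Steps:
A(F, x) = 5*F
(-133 - 56)*(((-28 - 73)*((3 - 1*(-57)) + 15) - 154) + A(-16, -20)) = (-133 - 56)*(((-28 - 73)*((3 - 1*(-57)) + 15) - 154) + 5*(-16)) = -189*((-101*((3 + 57) + 15) - 154) - 80) = -189*((-101*(60 + 15) - 154) - 80) = -189*((-101*75 - 154) - 80) = -189*((-7575 - 154) - 80) = -189*(-7729 - 80) = -189*(-7809) = 1475901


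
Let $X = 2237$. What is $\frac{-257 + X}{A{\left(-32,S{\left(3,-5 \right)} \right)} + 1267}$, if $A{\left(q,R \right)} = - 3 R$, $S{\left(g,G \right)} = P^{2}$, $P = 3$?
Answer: $\frac{99}{62} \approx 1.5968$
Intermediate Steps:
$S{\left(g,G \right)} = 9$ ($S{\left(g,G \right)} = 3^{2} = 9$)
$\frac{-257 + X}{A{\left(-32,S{\left(3,-5 \right)} \right)} + 1267} = \frac{-257 + 2237}{\left(-3\right) 9 + 1267} = \frac{1980}{-27 + 1267} = \frac{1980}{1240} = 1980 \cdot \frac{1}{1240} = \frac{99}{62}$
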